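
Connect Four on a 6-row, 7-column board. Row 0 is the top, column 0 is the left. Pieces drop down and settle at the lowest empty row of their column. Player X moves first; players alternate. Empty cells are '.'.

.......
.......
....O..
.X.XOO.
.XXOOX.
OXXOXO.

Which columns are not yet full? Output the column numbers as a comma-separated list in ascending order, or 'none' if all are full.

col 0: top cell = '.' → open
col 1: top cell = '.' → open
col 2: top cell = '.' → open
col 3: top cell = '.' → open
col 4: top cell = '.' → open
col 5: top cell = '.' → open
col 6: top cell = '.' → open

Answer: 0,1,2,3,4,5,6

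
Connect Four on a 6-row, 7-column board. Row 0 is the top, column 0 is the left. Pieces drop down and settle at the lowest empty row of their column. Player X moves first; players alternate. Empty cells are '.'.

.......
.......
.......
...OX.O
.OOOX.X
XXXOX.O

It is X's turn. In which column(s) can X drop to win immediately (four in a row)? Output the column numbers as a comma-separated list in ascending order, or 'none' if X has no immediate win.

Answer: 4

Derivation:
col 0: drop X → no win
col 1: drop X → no win
col 2: drop X → no win
col 3: drop X → no win
col 4: drop X → WIN!
col 5: drop X → no win
col 6: drop X → no win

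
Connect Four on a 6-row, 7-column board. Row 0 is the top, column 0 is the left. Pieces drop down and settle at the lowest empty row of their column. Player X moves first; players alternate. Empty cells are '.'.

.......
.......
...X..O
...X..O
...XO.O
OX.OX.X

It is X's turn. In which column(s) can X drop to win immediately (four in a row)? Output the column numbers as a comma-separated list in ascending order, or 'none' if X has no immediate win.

Answer: 3

Derivation:
col 0: drop X → no win
col 1: drop X → no win
col 2: drop X → no win
col 3: drop X → WIN!
col 4: drop X → no win
col 5: drop X → no win
col 6: drop X → no win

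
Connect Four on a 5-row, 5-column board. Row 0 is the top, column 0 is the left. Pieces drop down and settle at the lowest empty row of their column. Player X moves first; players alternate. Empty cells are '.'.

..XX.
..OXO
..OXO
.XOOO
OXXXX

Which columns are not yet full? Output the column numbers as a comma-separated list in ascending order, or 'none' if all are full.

col 0: top cell = '.' → open
col 1: top cell = '.' → open
col 2: top cell = 'X' → FULL
col 3: top cell = 'X' → FULL
col 4: top cell = '.' → open

Answer: 0,1,4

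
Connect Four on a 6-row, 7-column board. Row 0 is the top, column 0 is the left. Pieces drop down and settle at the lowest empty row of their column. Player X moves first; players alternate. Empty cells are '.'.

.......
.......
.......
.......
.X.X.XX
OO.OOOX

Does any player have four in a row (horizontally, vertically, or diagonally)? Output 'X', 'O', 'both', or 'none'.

none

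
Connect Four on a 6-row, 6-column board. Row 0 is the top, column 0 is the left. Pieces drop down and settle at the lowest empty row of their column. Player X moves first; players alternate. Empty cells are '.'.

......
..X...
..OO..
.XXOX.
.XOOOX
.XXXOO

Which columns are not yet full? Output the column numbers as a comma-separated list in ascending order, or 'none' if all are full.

Answer: 0,1,2,3,4,5

Derivation:
col 0: top cell = '.' → open
col 1: top cell = '.' → open
col 2: top cell = '.' → open
col 3: top cell = '.' → open
col 4: top cell = '.' → open
col 5: top cell = '.' → open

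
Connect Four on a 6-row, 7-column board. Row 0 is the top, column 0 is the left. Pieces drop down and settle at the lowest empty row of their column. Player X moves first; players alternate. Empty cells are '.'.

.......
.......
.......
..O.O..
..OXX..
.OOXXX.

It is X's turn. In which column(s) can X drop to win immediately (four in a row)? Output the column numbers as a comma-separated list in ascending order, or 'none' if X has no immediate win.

Answer: 6

Derivation:
col 0: drop X → no win
col 1: drop X → no win
col 2: drop X → no win
col 3: drop X → no win
col 4: drop X → no win
col 5: drop X → no win
col 6: drop X → WIN!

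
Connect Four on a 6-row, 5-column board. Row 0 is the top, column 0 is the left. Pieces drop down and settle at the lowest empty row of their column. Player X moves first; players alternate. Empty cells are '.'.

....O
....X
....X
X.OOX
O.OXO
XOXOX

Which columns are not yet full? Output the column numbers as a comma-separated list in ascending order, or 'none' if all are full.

Answer: 0,1,2,3

Derivation:
col 0: top cell = '.' → open
col 1: top cell = '.' → open
col 2: top cell = '.' → open
col 3: top cell = '.' → open
col 4: top cell = 'O' → FULL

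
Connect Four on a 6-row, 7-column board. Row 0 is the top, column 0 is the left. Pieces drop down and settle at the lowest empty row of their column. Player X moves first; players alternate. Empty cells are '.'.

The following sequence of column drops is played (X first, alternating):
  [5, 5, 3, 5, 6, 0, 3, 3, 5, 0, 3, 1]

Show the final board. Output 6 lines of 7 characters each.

Answer: .......
.......
...X.X.
...O.O.
O..X.O.
OO.X.XX

Derivation:
Move 1: X drops in col 5, lands at row 5
Move 2: O drops in col 5, lands at row 4
Move 3: X drops in col 3, lands at row 5
Move 4: O drops in col 5, lands at row 3
Move 5: X drops in col 6, lands at row 5
Move 6: O drops in col 0, lands at row 5
Move 7: X drops in col 3, lands at row 4
Move 8: O drops in col 3, lands at row 3
Move 9: X drops in col 5, lands at row 2
Move 10: O drops in col 0, lands at row 4
Move 11: X drops in col 3, lands at row 2
Move 12: O drops in col 1, lands at row 5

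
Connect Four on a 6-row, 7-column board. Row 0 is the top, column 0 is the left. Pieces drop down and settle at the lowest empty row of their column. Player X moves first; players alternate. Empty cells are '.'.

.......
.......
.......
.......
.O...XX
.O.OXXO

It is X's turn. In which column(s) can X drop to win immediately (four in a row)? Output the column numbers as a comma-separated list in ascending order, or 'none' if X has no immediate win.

Answer: none

Derivation:
col 0: drop X → no win
col 1: drop X → no win
col 2: drop X → no win
col 3: drop X → no win
col 4: drop X → no win
col 5: drop X → no win
col 6: drop X → no win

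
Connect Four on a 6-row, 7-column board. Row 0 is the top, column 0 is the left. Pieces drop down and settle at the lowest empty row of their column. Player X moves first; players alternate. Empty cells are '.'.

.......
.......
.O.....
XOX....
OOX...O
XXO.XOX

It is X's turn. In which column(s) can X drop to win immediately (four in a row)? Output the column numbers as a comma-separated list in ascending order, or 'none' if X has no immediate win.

col 0: drop X → no win
col 1: drop X → no win
col 2: drop X → no win
col 3: drop X → no win
col 4: drop X → no win
col 5: drop X → no win
col 6: drop X → no win

Answer: none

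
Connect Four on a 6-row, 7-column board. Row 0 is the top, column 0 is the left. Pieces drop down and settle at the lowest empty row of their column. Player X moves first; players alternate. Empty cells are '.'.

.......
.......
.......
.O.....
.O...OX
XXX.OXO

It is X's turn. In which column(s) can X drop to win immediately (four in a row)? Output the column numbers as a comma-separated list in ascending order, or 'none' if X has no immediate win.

Answer: 3

Derivation:
col 0: drop X → no win
col 1: drop X → no win
col 2: drop X → no win
col 3: drop X → WIN!
col 4: drop X → no win
col 5: drop X → no win
col 6: drop X → no win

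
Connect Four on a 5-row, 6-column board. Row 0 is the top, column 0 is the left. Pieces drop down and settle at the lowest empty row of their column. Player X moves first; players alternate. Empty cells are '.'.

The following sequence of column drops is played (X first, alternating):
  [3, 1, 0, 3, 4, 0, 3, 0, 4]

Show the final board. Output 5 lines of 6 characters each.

Answer: ......
......
O..X..
O..OX.
XO.XX.

Derivation:
Move 1: X drops in col 3, lands at row 4
Move 2: O drops in col 1, lands at row 4
Move 3: X drops in col 0, lands at row 4
Move 4: O drops in col 3, lands at row 3
Move 5: X drops in col 4, lands at row 4
Move 6: O drops in col 0, lands at row 3
Move 7: X drops in col 3, lands at row 2
Move 8: O drops in col 0, lands at row 2
Move 9: X drops in col 4, lands at row 3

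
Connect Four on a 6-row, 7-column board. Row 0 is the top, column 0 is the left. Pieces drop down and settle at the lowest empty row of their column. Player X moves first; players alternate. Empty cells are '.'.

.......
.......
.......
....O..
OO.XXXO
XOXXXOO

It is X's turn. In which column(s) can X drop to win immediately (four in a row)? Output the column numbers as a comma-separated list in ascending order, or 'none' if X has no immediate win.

col 0: drop X → no win
col 1: drop X → no win
col 2: drop X → WIN!
col 3: drop X → no win
col 4: drop X → no win
col 5: drop X → no win
col 6: drop X → no win

Answer: 2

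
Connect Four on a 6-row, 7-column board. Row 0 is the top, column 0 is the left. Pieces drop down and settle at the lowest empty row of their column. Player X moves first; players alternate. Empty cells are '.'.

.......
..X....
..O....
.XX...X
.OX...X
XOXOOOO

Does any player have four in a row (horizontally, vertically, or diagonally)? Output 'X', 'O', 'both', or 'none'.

O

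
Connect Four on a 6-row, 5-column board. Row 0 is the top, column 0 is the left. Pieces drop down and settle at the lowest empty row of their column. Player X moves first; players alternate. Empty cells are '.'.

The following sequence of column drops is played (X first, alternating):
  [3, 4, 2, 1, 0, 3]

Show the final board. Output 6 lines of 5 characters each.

Move 1: X drops in col 3, lands at row 5
Move 2: O drops in col 4, lands at row 5
Move 3: X drops in col 2, lands at row 5
Move 4: O drops in col 1, lands at row 5
Move 5: X drops in col 0, lands at row 5
Move 6: O drops in col 3, lands at row 4

Answer: .....
.....
.....
.....
...O.
XOXXO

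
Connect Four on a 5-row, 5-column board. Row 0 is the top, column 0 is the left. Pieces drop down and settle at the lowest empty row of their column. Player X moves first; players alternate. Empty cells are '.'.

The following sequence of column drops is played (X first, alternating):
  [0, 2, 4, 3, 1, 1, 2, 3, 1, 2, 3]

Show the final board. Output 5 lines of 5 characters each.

Answer: .....
.....
.XOX.
.OXO.
XXOOX

Derivation:
Move 1: X drops in col 0, lands at row 4
Move 2: O drops in col 2, lands at row 4
Move 3: X drops in col 4, lands at row 4
Move 4: O drops in col 3, lands at row 4
Move 5: X drops in col 1, lands at row 4
Move 6: O drops in col 1, lands at row 3
Move 7: X drops in col 2, lands at row 3
Move 8: O drops in col 3, lands at row 3
Move 9: X drops in col 1, lands at row 2
Move 10: O drops in col 2, lands at row 2
Move 11: X drops in col 3, lands at row 2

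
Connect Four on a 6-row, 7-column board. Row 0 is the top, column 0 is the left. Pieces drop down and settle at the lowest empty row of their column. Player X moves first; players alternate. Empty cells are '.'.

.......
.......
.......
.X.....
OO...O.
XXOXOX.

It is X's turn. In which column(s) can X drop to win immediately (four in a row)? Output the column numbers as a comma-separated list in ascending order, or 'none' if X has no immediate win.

col 0: drop X → no win
col 1: drop X → no win
col 2: drop X → no win
col 3: drop X → no win
col 4: drop X → no win
col 5: drop X → no win
col 6: drop X → no win

Answer: none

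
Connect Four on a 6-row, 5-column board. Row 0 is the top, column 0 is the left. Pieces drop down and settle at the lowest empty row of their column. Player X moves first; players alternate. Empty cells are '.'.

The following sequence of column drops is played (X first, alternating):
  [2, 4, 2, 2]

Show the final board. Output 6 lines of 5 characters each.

Answer: .....
.....
.....
..O..
..X..
..X.O

Derivation:
Move 1: X drops in col 2, lands at row 5
Move 2: O drops in col 4, lands at row 5
Move 3: X drops in col 2, lands at row 4
Move 4: O drops in col 2, lands at row 3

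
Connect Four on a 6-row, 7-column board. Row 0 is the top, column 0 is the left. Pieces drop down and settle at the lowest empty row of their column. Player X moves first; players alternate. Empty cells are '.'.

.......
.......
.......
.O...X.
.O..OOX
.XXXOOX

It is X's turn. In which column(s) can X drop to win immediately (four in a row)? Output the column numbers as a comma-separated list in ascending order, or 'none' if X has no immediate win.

Answer: 0

Derivation:
col 0: drop X → WIN!
col 1: drop X → no win
col 2: drop X → no win
col 3: drop X → no win
col 4: drop X → no win
col 5: drop X → no win
col 6: drop X → no win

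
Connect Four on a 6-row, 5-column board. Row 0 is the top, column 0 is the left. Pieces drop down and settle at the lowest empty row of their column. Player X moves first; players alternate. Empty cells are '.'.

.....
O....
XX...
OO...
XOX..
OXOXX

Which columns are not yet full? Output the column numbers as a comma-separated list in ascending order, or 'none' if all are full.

col 0: top cell = '.' → open
col 1: top cell = '.' → open
col 2: top cell = '.' → open
col 3: top cell = '.' → open
col 4: top cell = '.' → open

Answer: 0,1,2,3,4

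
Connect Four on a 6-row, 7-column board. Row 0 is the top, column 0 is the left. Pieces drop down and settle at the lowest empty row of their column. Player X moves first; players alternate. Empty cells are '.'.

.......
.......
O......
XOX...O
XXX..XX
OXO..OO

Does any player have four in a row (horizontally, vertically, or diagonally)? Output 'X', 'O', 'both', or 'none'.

none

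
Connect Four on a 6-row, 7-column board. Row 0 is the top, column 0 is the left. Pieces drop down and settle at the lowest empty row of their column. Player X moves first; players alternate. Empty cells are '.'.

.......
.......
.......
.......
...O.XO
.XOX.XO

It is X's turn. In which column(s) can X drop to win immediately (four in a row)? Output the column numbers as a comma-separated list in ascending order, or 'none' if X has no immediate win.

col 0: drop X → no win
col 1: drop X → no win
col 2: drop X → no win
col 3: drop X → no win
col 4: drop X → no win
col 5: drop X → no win
col 6: drop X → no win

Answer: none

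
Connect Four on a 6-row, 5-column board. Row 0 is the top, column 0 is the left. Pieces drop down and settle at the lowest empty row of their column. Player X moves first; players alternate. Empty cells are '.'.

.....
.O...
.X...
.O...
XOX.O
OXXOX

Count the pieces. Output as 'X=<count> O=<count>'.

X=6 O=6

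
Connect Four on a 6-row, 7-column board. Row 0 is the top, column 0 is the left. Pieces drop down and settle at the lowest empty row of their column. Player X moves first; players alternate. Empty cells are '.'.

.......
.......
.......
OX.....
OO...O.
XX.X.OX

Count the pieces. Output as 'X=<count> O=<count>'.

X=5 O=5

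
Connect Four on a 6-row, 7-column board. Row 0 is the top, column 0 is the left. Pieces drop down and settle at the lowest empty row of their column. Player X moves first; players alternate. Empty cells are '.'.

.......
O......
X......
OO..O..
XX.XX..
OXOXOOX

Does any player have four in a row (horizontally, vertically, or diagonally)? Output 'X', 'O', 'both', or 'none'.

none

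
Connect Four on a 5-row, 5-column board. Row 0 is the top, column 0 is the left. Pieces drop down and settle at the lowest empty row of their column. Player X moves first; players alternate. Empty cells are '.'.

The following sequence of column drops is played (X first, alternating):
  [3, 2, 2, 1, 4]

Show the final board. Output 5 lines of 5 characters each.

Move 1: X drops in col 3, lands at row 4
Move 2: O drops in col 2, lands at row 4
Move 3: X drops in col 2, lands at row 3
Move 4: O drops in col 1, lands at row 4
Move 5: X drops in col 4, lands at row 4

Answer: .....
.....
.....
..X..
.OOXX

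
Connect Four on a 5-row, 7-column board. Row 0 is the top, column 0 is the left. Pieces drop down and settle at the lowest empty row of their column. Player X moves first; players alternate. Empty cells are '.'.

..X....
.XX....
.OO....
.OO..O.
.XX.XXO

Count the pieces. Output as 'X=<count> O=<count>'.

X=7 O=6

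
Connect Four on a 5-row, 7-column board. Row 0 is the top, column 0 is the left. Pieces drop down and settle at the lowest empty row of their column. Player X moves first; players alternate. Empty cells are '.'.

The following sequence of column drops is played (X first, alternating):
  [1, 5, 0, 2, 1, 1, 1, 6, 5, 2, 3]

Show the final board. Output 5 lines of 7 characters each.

Answer: .......
.X.....
.O.....
.XO..X.
XXOX.OO

Derivation:
Move 1: X drops in col 1, lands at row 4
Move 2: O drops in col 5, lands at row 4
Move 3: X drops in col 0, lands at row 4
Move 4: O drops in col 2, lands at row 4
Move 5: X drops in col 1, lands at row 3
Move 6: O drops in col 1, lands at row 2
Move 7: X drops in col 1, lands at row 1
Move 8: O drops in col 6, lands at row 4
Move 9: X drops in col 5, lands at row 3
Move 10: O drops in col 2, lands at row 3
Move 11: X drops in col 3, lands at row 4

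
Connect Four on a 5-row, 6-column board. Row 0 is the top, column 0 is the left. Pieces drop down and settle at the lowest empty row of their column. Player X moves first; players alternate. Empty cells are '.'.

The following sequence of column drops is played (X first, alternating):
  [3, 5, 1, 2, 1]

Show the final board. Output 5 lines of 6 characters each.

Answer: ......
......
......
.X....
.XOX.O

Derivation:
Move 1: X drops in col 3, lands at row 4
Move 2: O drops in col 5, lands at row 4
Move 3: X drops in col 1, lands at row 4
Move 4: O drops in col 2, lands at row 4
Move 5: X drops in col 1, lands at row 3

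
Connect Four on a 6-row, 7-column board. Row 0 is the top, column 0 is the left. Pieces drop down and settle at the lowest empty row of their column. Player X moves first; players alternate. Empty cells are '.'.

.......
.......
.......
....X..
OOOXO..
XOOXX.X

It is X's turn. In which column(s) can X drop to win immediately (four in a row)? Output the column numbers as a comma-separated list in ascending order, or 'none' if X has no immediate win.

Answer: 5

Derivation:
col 0: drop X → no win
col 1: drop X → no win
col 2: drop X → no win
col 3: drop X → no win
col 4: drop X → no win
col 5: drop X → WIN!
col 6: drop X → no win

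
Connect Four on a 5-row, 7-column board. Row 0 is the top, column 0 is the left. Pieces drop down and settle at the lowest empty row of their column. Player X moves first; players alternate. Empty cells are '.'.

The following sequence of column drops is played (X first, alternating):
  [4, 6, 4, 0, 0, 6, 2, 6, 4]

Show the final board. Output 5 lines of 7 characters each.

Answer: .......
.......
....X.O
X...X.O
O.X.X.O

Derivation:
Move 1: X drops in col 4, lands at row 4
Move 2: O drops in col 6, lands at row 4
Move 3: X drops in col 4, lands at row 3
Move 4: O drops in col 0, lands at row 4
Move 5: X drops in col 0, lands at row 3
Move 6: O drops in col 6, lands at row 3
Move 7: X drops in col 2, lands at row 4
Move 8: O drops in col 6, lands at row 2
Move 9: X drops in col 4, lands at row 2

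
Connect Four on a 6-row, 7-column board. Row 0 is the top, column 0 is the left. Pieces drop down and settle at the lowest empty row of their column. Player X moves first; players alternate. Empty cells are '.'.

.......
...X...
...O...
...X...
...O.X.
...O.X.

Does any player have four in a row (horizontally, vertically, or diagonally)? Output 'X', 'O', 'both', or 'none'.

none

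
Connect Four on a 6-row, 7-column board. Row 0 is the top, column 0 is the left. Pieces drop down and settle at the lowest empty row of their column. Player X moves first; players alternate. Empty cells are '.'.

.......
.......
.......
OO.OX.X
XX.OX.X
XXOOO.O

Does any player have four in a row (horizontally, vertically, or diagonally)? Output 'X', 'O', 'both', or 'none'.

none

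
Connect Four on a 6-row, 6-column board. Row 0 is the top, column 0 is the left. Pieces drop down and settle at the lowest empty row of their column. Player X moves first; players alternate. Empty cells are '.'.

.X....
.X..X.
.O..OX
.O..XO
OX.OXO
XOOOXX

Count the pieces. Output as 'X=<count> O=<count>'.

X=10 O=10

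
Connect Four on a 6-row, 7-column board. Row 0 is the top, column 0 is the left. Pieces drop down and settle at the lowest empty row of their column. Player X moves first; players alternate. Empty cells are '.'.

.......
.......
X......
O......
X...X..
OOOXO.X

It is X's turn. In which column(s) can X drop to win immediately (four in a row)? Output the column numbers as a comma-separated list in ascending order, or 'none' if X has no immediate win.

col 0: drop X → no win
col 1: drop X → no win
col 2: drop X → no win
col 3: drop X → no win
col 4: drop X → no win
col 5: drop X → no win
col 6: drop X → no win

Answer: none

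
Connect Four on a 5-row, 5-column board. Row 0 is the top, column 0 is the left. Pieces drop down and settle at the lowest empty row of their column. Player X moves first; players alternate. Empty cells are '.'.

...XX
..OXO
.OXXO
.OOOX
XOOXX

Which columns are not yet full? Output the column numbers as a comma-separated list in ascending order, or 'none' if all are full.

Answer: 0,1,2

Derivation:
col 0: top cell = '.' → open
col 1: top cell = '.' → open
col 2: top cell = '.' → open
col 3: top cell = 'X' → FULL
col 4: top cell = 'X' → FULL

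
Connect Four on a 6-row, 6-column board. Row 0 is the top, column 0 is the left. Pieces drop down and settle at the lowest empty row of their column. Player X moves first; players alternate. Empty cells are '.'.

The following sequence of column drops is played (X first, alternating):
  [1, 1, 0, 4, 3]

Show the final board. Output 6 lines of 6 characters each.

Move 1: X drops in col 1, lands at row 5
Move 2: O drops in col 1, lands at row 4
Move 3: X drops in col 0, lands at row 5
Move 4: O drops in col 4, lands at row 5
Move 5: X drops in col 3, lands at row 5

Answer: ......
......
......
......
.O....
XX.XO.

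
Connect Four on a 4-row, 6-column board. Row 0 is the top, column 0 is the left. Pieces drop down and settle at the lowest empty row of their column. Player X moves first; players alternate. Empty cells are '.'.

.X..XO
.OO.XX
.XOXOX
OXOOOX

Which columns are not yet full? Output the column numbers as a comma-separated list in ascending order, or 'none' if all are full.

Answer: 0,2,3

Derivation:
col 0: top cell = '.' → open
col 1: top cell = 'X' → FULL
col 2: top cell = '.' → open
col 3: top cell = '.' → open
col 4: top cell = 'X' → FULL
col 5: top cell = 'O' → FULL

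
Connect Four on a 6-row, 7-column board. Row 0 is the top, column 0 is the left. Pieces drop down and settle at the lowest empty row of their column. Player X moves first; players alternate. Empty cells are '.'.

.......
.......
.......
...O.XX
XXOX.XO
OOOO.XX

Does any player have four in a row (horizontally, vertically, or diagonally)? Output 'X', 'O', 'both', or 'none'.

O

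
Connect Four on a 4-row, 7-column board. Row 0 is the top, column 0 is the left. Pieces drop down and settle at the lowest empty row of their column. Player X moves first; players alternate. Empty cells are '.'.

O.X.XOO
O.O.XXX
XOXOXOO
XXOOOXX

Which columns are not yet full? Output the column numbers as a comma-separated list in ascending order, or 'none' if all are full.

col 0: top cell = 'O' → FULL
col 1: top cell = '.' → open
col 2: top cell = 'X' → FULL
col 3: top cell = '.' → open
col 4: top cell = 'X' → FULL
col 5: top cell = 'O' → FULL
col 6: top cell = 'O' → FULL

Answer: 1,3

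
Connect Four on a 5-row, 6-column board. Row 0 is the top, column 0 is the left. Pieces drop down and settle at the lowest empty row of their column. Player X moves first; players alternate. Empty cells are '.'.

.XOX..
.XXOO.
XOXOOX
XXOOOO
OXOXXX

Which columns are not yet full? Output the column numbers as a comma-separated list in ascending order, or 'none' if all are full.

Answer: 0,4,5

Derivation:
col 0: top cell = '.' → open
col 1: top cell = 'X' → FULL
col 2: top cell = 'O' → FULL
col 3: top cell = 'X' → FULL
col 4: top cell = '.' → open
col 5: top cell = '.' → open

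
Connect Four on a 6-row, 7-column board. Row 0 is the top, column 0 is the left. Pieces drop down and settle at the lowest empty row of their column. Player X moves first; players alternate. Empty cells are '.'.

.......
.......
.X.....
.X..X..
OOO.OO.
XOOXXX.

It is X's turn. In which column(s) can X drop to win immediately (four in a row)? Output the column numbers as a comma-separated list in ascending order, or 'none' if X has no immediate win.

col 0: drop X → no win
col 1: drop X → no win
col 2: drop X → no win
col 3: drop X → no win
col 4: drop X → no win
col 5: drop X → no win
col 6: drop X → WIN!

Answer: 6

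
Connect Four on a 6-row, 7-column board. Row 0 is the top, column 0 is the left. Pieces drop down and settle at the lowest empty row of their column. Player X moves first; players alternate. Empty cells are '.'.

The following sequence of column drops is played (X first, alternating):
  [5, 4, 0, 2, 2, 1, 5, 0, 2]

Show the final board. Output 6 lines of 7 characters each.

Answer: .......
.......
.......
..X....
O.X..X.
XOO.OX.

Derivation:
Move 1: X drops in col 5, lands at row 5
Move 2: O drops in col 4, lands at row 5
Move 3: X drops in col 0, lands at row 5
Move 4: O drops in col 2, lands at row 5
Move 5: X drops in col 2, lands at row 4
Move 6: O drops in col 1, lands at row 5
Move 7: X drops in col 5, lands at row 4
Move 8: O drops in col 0, lands at row 4
Move 9: X drops in col 2, lands at row 3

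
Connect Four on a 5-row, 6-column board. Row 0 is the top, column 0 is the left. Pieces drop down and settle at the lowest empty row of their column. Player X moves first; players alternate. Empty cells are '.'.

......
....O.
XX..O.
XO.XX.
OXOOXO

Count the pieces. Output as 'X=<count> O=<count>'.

X=7 O=7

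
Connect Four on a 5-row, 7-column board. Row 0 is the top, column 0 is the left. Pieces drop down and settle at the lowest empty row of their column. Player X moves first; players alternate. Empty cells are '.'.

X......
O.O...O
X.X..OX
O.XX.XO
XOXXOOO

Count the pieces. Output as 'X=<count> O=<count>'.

X=10 O=10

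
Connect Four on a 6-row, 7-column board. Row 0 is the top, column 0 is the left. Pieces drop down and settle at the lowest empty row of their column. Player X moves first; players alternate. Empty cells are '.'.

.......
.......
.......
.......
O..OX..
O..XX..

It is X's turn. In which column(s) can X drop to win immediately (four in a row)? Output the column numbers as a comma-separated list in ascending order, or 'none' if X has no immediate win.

Answer: none

Derivation:
col 0: drop X → no win
col 1: drop X → no win
col 2: drop X → no win
col 3: drop X → no win
col 4: drop X → no win
col 5: drop X → no win
col 6: drop X → no win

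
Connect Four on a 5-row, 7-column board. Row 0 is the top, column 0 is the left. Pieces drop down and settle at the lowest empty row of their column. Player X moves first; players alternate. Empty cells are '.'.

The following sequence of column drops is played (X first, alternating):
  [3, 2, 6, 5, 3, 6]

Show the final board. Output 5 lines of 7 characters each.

Answer: .......
.......
.......
...X..O
..OX.OX

Derivation:
Move 1: X drops in col 3, lands at row 4
Move 2: O drops in col 2, lands at row 4
Move 3: X drops in col 6, lands at row 4
Move 4: O drops in col 5, lands at row 4
Move 5: X drops in col 3, lands at row 3
Move 6: O drops in col 6, lands at row 3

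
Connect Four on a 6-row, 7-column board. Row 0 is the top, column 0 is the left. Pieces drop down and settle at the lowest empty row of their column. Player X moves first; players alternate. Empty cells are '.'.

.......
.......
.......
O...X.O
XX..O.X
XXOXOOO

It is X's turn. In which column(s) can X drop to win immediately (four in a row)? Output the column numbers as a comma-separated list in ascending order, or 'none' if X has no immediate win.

col 0: drop X → no win
col 1: drop X → no win
col 2: drop X → no win
col 3: drop X → no win
col 4: drop X → no win
col 5: drop X → no win
col 6: drop X → no win

Answer: none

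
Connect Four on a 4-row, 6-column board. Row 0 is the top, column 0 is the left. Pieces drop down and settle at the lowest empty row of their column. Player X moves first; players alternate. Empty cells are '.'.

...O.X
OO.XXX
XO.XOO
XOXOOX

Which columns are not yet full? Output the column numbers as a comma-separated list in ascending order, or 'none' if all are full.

col 0: top cell = '.' → open
col 1: top cell = '.' → open
col 2: top cell = '.' → open
col 3: top cell = 'O' → FULL
col 4: top cell = '.' → open
col 5: top cell = 'X' → FULL

Answer: 0,1,2,4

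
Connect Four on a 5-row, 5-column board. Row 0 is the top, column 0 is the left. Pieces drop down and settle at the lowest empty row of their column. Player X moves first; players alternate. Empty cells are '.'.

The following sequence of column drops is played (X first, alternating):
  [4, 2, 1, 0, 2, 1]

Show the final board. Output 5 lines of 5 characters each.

Answer: .....
.....
.....
.OX..
OXO.X

Derivation:
Move 1: X drops in col 4, lands at row 4
Move 2: O drops in col 2, lands at row 4
Move 3: X drops in col 1, lands at row 4
Move 4: O drops in col 0, lands at row 4
Move 5: X drops in col 2, lands at row 3
Move 6: O drops in col 1, lands at row 3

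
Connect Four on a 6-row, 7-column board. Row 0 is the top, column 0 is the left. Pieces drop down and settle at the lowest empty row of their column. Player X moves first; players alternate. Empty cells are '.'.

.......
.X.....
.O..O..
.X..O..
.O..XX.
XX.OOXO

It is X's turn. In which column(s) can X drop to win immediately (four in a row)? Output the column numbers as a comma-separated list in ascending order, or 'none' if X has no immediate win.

Answer: none

Derivation:
col 0: drop X → no win
col 1: drop X → no win
col 2: drop X → no win
col 3: drop X → no win
col 4: drop X → no win
col 5: drop X → no win
col 6: drop X → no win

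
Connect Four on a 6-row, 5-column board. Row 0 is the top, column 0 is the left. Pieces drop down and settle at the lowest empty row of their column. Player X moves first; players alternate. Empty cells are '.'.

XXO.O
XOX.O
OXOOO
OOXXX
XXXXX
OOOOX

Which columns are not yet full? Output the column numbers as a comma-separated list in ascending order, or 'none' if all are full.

col 0: top cell = 'X' → FULL
col 1: top cell = 'X' → FULL
col 2: top cell = 'O' → FULL
col 3: top cell = '.' → open
col 4: top cell = 'O' → FULL

Answer: 3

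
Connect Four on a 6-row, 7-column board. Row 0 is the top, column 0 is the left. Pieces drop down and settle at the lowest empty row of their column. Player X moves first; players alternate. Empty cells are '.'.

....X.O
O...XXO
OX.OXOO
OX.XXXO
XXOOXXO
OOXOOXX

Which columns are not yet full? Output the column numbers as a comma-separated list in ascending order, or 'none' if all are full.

col 0: top cell = '.' → open
col 1: top cell = '.' → open
col 2: top cell = '.' → open
col 3: top cell = '.' → open
col 4: top cell = 'X' → FULL
col 5: top cell = '.' → open
col 6: top cell = 'O' → FULL

Answer: 0,1,2,3,5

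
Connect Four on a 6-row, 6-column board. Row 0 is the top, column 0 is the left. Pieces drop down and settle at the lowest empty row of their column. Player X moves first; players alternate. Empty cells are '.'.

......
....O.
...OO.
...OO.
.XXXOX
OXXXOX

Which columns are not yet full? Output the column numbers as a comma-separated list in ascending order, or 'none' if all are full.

col 0: top cell = '.' → open
col 1: top cell = '.' → open
col 2: top cell = '.' → open
col 3: top cell = '.' → open
col 4: top cell = '.' → open
col 5: top cell = '.' → open

Answer: 0,1,2,3,4,5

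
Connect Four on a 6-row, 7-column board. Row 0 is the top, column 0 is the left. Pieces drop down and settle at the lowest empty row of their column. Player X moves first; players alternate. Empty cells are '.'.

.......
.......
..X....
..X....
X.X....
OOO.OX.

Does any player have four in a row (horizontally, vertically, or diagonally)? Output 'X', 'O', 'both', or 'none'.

none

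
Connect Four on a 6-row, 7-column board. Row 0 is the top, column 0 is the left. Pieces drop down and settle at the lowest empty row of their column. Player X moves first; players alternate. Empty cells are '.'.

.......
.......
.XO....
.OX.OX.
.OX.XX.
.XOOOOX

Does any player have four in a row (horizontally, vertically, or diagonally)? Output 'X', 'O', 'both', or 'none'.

O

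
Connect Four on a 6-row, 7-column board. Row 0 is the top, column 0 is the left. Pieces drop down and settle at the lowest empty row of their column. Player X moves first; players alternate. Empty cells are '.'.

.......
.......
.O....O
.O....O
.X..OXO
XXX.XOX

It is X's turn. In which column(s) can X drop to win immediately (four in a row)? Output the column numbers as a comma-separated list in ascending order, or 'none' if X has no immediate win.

Answer: 3

Derivation:
col 0: drop X → no win
col 1: drop X → no win
col 2: drop X → no win
col 3: drop X → WIN!
col 4: drop X → no win
col 5: drop X → no win
col 6: drop X → no win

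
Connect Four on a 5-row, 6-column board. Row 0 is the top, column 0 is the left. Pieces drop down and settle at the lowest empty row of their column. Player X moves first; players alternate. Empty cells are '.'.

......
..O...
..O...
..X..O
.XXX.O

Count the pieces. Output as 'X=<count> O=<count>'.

X=4 O=4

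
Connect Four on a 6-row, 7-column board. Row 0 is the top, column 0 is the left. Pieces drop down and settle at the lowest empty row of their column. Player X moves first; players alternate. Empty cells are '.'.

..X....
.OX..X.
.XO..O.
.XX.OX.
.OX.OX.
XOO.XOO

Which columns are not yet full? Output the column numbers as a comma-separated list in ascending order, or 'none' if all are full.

Answer: 0,1,3,4,5,6

Derivation:
col 0: top cell = '.' → open
col 1: top cell = '.' → open
col 2: top cell = 'X' → FULL
col 3: top cell = '.' → open
col 4: top cell = '.' → open
col 5: top cell = '.' → open
col 6: top cell = '.' → open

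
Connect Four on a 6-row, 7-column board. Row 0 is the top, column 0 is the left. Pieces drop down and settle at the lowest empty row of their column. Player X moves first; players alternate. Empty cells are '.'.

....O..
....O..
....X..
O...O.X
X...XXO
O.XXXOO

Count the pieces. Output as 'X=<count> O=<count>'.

X=8 O=8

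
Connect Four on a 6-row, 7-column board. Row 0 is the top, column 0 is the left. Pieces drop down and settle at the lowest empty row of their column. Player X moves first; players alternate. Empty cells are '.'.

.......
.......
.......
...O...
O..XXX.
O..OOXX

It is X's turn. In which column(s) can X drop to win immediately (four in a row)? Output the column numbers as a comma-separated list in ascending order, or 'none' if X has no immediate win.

Answer: 6

Derivation:
col 0: drop X → no win
col 1: drop X → no win
col 2: drop X → no win
col 3: drop X → no win
col 4: drop X → no win
col 5: drop X → no win
col 6: drop X → WIN!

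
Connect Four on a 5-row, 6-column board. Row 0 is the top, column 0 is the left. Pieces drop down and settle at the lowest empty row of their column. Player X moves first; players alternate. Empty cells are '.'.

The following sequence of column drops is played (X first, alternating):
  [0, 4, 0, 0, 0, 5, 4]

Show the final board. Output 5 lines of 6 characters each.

Move 1: X drops in col 0, lands at row 4
Move 2: O drops in col 4, lands at row 4
Move 3: X drops in col 0, lands at row 3
Move 4: O drops in col 0, lands at row 2
Move 5: X drops in col 0, lands at row 1
Move 6: O drops in col 5, lands at row 4
Move 7: X drops in col 4, lands at row 3

Answer: ......
X.....
O.....
X...X.
X...OO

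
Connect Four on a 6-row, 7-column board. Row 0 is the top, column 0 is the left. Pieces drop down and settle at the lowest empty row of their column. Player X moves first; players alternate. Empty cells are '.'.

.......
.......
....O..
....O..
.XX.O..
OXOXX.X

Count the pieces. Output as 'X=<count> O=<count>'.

X=6 O=5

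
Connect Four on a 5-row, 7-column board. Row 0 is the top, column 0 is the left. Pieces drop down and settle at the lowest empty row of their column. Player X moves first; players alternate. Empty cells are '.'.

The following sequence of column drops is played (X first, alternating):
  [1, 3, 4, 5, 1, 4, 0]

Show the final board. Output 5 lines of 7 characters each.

Move 1: X drops in col 1, lands at row 4
Move 2: O drops in col 3, lands at row 4
Move 3: X drops in col 4, lands at row 4
Move 4: O drops in col 5, lands at row 4
Move 5: X drops in col 1, lands at row 3
Move 6: O drops in col 4, lands at row 3
Move 7: X drops in col 0, lands at row 4

Answer: .......
.......
.......
.X..O..
XX.OXO.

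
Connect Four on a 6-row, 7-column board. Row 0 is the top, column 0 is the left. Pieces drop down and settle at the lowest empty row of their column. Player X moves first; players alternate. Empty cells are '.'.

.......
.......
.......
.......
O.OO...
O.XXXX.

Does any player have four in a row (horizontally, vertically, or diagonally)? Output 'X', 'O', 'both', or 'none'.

X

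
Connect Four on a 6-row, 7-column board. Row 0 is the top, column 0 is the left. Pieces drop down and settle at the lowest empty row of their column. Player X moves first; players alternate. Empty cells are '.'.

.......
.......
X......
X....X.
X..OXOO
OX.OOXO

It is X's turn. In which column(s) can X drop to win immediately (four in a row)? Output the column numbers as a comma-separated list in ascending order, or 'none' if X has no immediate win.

col 0: drop X → WIN!
col 1: drop X → no win
col 2: drop X → no win
col 3: drop X → no win
col 4: drop X → no win
col 5: drop X → no win
col 6: drop X → no win

Answer: 0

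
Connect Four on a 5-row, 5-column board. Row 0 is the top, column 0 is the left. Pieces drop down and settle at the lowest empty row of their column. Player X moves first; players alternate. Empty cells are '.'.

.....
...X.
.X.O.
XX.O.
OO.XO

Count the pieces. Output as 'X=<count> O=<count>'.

X=5 O=5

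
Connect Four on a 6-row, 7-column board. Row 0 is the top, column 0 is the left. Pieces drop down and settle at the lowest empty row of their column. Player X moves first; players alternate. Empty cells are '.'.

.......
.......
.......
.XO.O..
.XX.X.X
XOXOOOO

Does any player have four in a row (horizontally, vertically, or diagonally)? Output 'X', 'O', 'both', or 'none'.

O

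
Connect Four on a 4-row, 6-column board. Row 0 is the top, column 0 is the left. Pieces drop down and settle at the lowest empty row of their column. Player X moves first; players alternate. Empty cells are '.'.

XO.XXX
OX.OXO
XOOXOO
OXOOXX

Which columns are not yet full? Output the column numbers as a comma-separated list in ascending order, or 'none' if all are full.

col 0: top cell = 'X' → FULL
col 1: top cell = 'O' → FULL
col 2: top cell = '.' → open
col 3: top cell = 'X' → FULL
col 4: top cell = 'X' → FULL
col 5: top cell = 'X' → FULL

Answer: 2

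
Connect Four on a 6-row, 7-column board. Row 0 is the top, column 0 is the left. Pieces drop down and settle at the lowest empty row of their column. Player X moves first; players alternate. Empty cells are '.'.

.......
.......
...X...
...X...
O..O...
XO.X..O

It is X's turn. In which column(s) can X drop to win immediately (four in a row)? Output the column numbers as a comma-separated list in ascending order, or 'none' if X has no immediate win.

Answer: none

Derivation:
col 0: drop X → no win
col 1: drop X → no win
col 2: drop X → no win
col 3: drop X → no win
col 4: drop X → no win
col 5: drop X → no win
col 6: drop X → no win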